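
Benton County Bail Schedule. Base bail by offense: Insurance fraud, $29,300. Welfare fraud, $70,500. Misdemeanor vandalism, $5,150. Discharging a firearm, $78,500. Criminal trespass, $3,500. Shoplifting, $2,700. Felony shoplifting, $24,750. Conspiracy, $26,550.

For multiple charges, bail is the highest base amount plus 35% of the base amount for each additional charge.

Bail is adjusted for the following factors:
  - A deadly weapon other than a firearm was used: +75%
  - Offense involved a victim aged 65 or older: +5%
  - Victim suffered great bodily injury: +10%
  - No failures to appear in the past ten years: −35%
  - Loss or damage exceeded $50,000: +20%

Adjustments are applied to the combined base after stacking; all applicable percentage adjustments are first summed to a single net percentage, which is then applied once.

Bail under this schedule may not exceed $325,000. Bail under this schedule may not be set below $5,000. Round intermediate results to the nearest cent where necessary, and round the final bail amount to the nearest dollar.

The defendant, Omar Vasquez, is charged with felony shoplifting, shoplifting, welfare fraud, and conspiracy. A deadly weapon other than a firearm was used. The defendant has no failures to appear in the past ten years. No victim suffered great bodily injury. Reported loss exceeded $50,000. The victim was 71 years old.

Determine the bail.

$147,510

Base amounts from the schedule: felony shoplifting $24,750; shoplifting $2,700; welfare fraud $70,500; conspiracy $26,550.
Stacking rule: highest base plus 35% of each additional charge. Highest is welfare fraud at $70,500. Additional: $24,750 × 35% = $8,662.50; $2,700 × 35% = $945; $26,550 × 35% = $9,292.50. Combined base = $70,500 + $18,900 = $89,400.
Net percentage adjustment: +75% +5% −35% +20% = +65%. $89,400 × 1.65 = $147,510.
$147,510 is within the $325,000 maximum.
$147,510 is at or above the $5,000 minimum.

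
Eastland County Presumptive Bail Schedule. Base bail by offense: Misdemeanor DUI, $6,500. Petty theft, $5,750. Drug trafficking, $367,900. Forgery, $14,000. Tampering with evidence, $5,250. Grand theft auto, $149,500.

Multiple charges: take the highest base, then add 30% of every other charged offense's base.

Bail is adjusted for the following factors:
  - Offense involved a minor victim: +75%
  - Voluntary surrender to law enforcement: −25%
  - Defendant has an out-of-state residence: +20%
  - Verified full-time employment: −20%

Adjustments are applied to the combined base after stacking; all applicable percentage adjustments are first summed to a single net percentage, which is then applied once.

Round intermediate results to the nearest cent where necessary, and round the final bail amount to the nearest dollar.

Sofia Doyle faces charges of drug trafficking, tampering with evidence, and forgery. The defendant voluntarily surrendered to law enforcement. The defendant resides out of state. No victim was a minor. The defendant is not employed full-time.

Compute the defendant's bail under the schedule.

Base amounts from the schedule: drug trafficking $367,900; tampering with evidence $5,250; forgery $14,000.
Stacking rule: highest base plus 30% of each additional charge. Highest is drug trafficking at $367,900. Additional: $5,250 × 30% = $1,575; $14,000 × 30% = $4,200. Combined base = $367,900 + $5,775 = $373,675.
Net percentage adjustment: −25% +20% = −5%. $373,675 × 0.95 = $354,991.25.
Rounded to the nearest dollar: $354,991.

$354,991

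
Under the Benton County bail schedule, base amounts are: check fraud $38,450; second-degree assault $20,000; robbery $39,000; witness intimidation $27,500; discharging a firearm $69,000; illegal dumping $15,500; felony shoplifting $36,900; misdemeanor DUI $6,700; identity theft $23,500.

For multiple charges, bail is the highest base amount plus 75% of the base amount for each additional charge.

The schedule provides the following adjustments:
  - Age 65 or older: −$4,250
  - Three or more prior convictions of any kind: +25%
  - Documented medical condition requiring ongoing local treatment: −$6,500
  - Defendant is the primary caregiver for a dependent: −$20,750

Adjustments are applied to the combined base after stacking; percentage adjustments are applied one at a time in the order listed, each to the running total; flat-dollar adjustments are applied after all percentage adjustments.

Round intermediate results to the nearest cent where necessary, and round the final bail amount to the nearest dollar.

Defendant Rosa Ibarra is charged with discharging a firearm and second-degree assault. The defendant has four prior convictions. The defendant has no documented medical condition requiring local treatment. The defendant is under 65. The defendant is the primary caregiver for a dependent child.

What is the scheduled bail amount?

$84,250

Base amounts from the schedule: discharging a firearm $69,000; second-degree assault $20,000.
Stacking rule: highest base plus 75% of each additional charge. Highest is discharging a firearm at $69,000. Additional: $20,000 × 75% = $15,000. Combined base = $69,000 + $15,000 = $84,000.
Three or more prior convictions of any kind (+25%): $84,000 × 1.25 = $105,000.
Defendant is the primary caregiver for a dependent (−$20,750 flat): $105,000 − $20,750 = $84,250.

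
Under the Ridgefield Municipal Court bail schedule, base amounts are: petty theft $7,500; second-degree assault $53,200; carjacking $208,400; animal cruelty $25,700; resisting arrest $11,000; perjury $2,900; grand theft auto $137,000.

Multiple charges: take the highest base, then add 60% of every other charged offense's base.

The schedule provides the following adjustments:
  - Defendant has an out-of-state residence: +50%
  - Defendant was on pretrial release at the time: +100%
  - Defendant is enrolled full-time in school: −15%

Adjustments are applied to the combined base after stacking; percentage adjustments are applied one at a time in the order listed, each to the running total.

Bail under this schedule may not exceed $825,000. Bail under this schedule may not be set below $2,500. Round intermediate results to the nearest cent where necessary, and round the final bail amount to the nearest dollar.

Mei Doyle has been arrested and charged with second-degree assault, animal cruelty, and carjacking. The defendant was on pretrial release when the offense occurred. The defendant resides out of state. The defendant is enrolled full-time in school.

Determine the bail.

$652,137

Base amounts from the schedule: second-degree assault $53,200; animal cruelty $25,700; carjacking $208,400.
Stacking rule: highest base plus 60% of each additional charge. Highest is carjacking at $208,400. Additional: $53,200 × 60% = $31,920; $25,700 × 60% = $15,420. Combined base = $208,400 + $47,340 = $255,740.
Defendant has an out-of-state residence (+50%): $255,740 × 1.5 = $383,610.
Defendant was on pretrial release at the time (+100%): $383,610 × 2 = $767,220.
Defendant is enrolled full-time in school (−15%): $767,220 × 0.85 = $652,137.
$652,137 is within the $825,000 maximum.
$652,137 is at or above the $2,500 minimum.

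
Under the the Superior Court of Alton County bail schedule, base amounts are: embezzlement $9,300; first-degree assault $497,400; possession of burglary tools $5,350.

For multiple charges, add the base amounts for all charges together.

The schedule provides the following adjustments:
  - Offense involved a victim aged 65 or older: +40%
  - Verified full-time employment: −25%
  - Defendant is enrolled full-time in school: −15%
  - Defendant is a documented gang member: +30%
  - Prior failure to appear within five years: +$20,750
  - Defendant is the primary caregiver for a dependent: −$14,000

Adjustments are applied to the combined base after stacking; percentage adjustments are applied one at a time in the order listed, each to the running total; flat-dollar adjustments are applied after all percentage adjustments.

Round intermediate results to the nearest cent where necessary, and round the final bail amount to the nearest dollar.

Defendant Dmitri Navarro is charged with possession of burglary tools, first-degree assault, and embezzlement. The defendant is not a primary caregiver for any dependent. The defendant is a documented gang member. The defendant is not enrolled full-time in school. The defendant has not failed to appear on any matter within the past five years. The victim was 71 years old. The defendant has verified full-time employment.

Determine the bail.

$698,948

Base amounts from the schedule: possession of burglary tools $5,350; first-degree assault $497,400; embezzlement $9,300.
Stacking rule: sum of all bases. $5,350 + $497,400 + $9,300 = $512,050.
Offense involved a victim aged 65 or older (+40%): $512,050 × 1.4 = $716,870.
Verified full-time employment (−25%): $716,870 × 0.75 = $537,652.50.
Defendant is a documented gang member (+30%): $537,652.50 × 1.3 = $698,948.25.
Rounded to the nearest dollar: $698,948.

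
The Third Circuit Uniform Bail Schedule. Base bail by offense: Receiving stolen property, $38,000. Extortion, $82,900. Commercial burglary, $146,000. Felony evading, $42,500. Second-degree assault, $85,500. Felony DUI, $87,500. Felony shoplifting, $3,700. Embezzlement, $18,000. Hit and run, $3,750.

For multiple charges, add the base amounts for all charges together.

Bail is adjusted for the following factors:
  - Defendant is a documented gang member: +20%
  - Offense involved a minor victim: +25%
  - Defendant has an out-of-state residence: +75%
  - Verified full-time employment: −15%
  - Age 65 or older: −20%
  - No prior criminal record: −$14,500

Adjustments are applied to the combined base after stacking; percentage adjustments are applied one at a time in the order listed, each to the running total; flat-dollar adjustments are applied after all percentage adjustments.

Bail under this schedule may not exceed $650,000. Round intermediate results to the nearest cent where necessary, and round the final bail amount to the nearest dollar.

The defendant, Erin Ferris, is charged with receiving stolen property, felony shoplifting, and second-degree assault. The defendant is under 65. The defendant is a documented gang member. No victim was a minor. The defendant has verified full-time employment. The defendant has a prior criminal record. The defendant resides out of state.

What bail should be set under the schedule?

$227,052

Base amounts from the schedule: receiving stolen property $38,000; felony shoplifting $3,700; second-degree assault $85,500.
Stacking rule: sum of all bases. $38,000 + $3,700 + $85,500 = $127,200.
Defendant is a documented gang member (+20%): $127,200 × 1.2 = $152,640.
Defendant has an out-of-state residence (+75%): $152,640 × 1.75 = $267,120.
Verified full-time employment (−15%): $267,120 × 0.85 = $227,052.
$227,052 is within the $650,000 maximum.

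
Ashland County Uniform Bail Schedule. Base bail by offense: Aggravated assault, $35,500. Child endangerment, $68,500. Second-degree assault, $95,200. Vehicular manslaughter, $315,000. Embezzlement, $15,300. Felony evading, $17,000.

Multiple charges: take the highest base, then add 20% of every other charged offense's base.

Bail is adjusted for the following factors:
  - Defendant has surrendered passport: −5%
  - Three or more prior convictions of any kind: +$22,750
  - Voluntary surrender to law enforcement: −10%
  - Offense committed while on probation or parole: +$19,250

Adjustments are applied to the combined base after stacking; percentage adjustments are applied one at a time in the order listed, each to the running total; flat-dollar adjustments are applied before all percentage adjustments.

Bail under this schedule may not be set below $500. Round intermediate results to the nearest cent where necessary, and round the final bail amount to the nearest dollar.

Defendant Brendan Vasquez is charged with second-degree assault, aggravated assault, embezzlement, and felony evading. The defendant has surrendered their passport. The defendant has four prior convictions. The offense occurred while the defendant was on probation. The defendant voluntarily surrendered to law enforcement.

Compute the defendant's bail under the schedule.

$128,900

Base amounts from the schedule: second-degree assault $95,200; aggravated assault $35,500; embezzlement $15,300; felony evading $17,000.
Stacking rule: highest base plus 20% of each additional charge. Highest is second-degree assault at $95,200. Additional: $35,500 × 20% = $7,100; $15,300 × 20% = $3,060; $17,000 × 20% = $3,400. Combined base = $95,200 + $13,560 = $108,760.
Three or more prior convictions of any kind (+$22,750 flat): $108,760 + $22,750 = $131,510.
Offense committed while on probation or parole (+$19,250 flat): $131,510 + $19,250 = $150,760.
Defendant has surrendered passport (−5%): $150,760 × 0.95 = $143,222.
Voluntary surrender to law enforcement (−10%): $143,222 × 0.9 = $128,899.80.
$128,899.80 is at or above the $500 minimum.
Rounded to the nearest dollar: $128,900.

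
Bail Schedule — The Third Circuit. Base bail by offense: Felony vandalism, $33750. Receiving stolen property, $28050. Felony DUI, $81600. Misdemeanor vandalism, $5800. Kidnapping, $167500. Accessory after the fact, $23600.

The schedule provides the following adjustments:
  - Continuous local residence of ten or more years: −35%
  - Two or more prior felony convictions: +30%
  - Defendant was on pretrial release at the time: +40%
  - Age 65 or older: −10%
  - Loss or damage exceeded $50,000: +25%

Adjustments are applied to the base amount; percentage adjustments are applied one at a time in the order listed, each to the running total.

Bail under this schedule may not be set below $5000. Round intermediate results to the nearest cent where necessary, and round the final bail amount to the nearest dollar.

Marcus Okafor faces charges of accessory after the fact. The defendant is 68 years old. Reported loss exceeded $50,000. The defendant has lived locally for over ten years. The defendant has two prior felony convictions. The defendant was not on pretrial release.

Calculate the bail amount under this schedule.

Base amounts from the schedule: accessory after the fact $23600.
Single charge. Combined base = $23600.
Continuous local residence of ten or more years (−35%): $23600 × 0.65 = $15340.
Two or more prior felony convictions (+30%): $15340 × 1.3 = $19942.
Age 65 or older (−10%): $19942 × 0.9 = $17947.80.
Loss or damage exceeded $50,000 (+25%): $17947.80 × 1.25 = $22434.75.
$22434.75 is at or above the $5000 minimum.
Rounded to the nearest dollar: $22435.

$22435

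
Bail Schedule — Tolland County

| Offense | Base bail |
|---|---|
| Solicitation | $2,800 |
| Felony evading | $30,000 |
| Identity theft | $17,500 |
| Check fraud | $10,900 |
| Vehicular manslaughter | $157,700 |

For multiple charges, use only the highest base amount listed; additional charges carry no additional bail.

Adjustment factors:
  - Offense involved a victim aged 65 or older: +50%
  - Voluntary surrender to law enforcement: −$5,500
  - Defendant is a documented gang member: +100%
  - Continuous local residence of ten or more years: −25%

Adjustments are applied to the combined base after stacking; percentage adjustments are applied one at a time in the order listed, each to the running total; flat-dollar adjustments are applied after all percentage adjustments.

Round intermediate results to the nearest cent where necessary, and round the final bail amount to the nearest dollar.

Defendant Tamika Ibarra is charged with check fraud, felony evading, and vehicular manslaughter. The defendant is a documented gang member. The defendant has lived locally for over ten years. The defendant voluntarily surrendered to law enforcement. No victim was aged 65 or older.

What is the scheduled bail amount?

Base amounts from the schedule: check fraud $10,900; felony evading $30,000; vehicular manslaughter $157,700.
Stacking rule: use the highest base only. Highest is vehicular manslaughter at $157,700. Combined base = $157,700.
Defendant is a documented gang member (+100%): $157,700 × 2 = $315,400.
Continuous local residence of ten or more years (−25%): $315,400 × 0.75 = $236,550.
Voluntary surrender to law enforcement (−$5,500 flat): $236,550 − $5,500 = $231,050.

$231,050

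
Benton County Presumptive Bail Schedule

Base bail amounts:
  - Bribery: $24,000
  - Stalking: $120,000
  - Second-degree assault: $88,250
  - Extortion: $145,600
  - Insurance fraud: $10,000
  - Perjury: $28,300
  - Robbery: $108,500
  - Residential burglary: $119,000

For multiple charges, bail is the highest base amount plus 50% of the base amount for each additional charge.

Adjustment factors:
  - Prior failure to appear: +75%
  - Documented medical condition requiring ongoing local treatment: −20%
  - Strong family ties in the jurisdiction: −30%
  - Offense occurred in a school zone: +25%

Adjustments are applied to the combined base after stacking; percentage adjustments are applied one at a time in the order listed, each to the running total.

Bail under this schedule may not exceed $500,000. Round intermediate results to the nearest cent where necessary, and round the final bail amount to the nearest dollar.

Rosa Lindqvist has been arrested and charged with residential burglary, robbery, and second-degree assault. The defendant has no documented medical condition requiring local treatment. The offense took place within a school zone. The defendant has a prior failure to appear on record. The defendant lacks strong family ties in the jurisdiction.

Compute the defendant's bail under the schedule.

$475,508

Base amounts from the schedule: residential burglary $119,000; robbery $108,500; second-degree assault $88,250.
Stacking rule: highest base plus 50% of each additional charge. Highest is residential burglary at $119,000. Additional: $108,500 × 50% = $54,250; $88,250 × 50% = $44,125. Combined base = $119,000 + $98,375 = $217,375.
Prior failure to appear (+75%): $217,375 × 1.75 = $380,406.25.
Offense occurred in a school zone (+25%): $380,406.25 × 1.25 = $475,507.81.
$475,507.81 is within the $500,000 maximum.
Rounded to the nearest dollar: $475,508.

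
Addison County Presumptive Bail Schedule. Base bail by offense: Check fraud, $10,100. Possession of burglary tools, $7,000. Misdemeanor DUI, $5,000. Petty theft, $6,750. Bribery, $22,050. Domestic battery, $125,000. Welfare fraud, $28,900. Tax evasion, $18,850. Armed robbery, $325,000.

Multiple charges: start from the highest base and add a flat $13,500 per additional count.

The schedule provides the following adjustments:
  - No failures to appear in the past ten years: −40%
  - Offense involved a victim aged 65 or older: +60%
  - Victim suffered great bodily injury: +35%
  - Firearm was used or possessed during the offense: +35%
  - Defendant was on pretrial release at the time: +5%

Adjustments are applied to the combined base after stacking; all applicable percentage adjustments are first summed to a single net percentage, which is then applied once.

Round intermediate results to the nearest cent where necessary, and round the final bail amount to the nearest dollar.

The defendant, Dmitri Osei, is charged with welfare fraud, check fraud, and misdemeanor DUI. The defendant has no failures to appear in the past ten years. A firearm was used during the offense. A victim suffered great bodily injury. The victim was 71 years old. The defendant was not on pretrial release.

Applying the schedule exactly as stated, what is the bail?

Base amounts from the schedule: welfare fraud $28,900; check fraud $10,100; misdemeanor DUI $5,000.
Stacking rule: highest base plus $13,500 per additional charge. Highest is welfare fraud at $28,900; 2 additional charges → +$27,000. Combined base = $55,900.
Net percentage adjustment: −40% +60% +35% +35% = +90%. $55,900 × 1.9 = $106,210.

$106,210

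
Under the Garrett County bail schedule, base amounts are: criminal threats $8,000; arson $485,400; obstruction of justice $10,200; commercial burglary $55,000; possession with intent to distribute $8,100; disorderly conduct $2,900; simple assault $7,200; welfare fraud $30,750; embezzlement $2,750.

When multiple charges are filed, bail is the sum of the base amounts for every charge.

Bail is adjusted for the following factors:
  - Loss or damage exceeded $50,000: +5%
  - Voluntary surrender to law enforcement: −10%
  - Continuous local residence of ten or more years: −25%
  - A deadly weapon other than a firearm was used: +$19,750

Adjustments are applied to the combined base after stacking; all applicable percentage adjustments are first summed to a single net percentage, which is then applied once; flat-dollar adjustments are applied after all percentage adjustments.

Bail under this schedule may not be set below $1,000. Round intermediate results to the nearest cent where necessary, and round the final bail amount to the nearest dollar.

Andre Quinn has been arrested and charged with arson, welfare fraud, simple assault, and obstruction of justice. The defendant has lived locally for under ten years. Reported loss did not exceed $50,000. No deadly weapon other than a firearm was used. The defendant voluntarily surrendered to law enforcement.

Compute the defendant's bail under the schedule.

$480,195

Base amounts from the schedule: arson $485,400; welfare fraud $30,750; simple assault $7,200; obstruction of justice $10,200.
Stacking rule: sum of all bases. $485,400 + $30,750 + $7,200 + $10,200 = $533,550.
Voluntary surrender to law enforcement (−10%): $533,550 × 0.9 = $480,195.
$480,195 is at or above the $1,000 minimum.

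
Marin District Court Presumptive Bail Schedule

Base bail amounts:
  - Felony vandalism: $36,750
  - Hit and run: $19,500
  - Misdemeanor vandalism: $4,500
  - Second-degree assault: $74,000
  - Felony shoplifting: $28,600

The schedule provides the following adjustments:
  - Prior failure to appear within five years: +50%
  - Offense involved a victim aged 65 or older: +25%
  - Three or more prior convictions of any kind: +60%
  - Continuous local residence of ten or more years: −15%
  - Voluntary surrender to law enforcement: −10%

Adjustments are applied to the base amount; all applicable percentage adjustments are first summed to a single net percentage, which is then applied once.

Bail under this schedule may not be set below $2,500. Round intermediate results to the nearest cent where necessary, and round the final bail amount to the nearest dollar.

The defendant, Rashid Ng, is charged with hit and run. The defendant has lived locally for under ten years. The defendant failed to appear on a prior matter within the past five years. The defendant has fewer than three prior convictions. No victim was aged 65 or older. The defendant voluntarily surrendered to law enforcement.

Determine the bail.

Base amounts from the schedule: hit and run $19,500.
Single charge. Combined base = $19,500.
Net percentage adjustment: +50% −10% = +40%. $19,500 × 1.4 = $27,300.
$27,300 is at or above the $2,500 minimum.

$27,300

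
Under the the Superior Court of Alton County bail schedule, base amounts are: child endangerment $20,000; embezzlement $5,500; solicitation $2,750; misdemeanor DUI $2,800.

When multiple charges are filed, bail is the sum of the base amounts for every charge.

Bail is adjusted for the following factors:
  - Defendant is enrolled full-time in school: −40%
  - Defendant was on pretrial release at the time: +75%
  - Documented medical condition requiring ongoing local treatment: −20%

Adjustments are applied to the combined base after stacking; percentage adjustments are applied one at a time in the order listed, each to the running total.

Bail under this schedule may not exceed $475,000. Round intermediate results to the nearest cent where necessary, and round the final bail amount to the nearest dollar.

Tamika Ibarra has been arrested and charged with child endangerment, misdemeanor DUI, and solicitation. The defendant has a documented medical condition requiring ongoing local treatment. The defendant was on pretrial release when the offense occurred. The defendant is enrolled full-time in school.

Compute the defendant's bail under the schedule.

Base amounts from the schedule: child endangerment $20,000; misdemeanor DUI $2,800; solicitation $2,750.
Stacking rule: sum of all bases. $20,000 + $2,800 + $2,750 = $25,550.
Defendant is enrolled full-time in school (−40%): $25,550 × 0.6 = $15,330.
Defendant was on pretrial release at the time (+75%): $15,330 × 1.75 = $26,827.50.
Documented medical condition requiring ongoing local treatment (−20%): $26,827.50 × 0.8 = $21,462.
$21,462 is within the $475,000 maximum.

$21,462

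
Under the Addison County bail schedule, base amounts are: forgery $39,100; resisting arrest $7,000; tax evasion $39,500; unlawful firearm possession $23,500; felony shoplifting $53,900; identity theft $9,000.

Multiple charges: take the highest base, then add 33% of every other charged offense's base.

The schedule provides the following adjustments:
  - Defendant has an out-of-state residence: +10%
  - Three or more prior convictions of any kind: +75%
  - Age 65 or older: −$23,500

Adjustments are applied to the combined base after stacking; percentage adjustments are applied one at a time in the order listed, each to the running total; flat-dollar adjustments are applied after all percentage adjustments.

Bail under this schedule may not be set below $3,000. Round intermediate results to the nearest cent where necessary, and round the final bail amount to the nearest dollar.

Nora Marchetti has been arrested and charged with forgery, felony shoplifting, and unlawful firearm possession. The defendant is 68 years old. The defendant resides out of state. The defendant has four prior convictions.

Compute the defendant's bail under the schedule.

Base amounts from the schedule: forgery $39,100; felony shoplifting $53,900; unlawful firearm possession $23,500.
Stacking rule: highest base plus 33% of each additional charge. Highest is felony shoplifting at $53,900. Additional: $39,100 × 33% = $12,903; $23,500 × 33% = $7,755. Combined base = $53,900 + $20,658 = $74,558.
Defendant has an out-of-state residence (+10%): $74,558 × 1.1 = $82,013.80.
Three or more prior convictions of any kind (+75%): $82,013.80 × 1.75 = $143,524.15.
Age 65 or older (−$23,500 flat): $143,524.15 − $23,500 = $120,024.15.
$120,024.15 is at or above the $3,000 minimum.
Rounded to the nearest dollar: $120,024.

$120,024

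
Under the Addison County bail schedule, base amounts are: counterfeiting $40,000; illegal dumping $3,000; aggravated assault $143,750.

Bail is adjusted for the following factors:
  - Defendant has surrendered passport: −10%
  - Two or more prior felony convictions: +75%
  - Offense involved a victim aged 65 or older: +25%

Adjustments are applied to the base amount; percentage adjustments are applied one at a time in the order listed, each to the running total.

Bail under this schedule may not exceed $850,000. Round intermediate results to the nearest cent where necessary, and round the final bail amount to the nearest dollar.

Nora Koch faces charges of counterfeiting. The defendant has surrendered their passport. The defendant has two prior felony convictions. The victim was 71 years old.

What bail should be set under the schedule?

$78,750

Base amounts from the schedule: counterfeiting $40,000.
Single charge. Combined base = $40,000.
Defendant has surrendered passport (−10%): $40,000 × 0.9 = $36,000.
Two or more prior felony convictions (+75%): $36,000 × 1.75 = $63,000.
Offense involved a victim aged 65 or older (+25%): $63,000 × 1.25 = $78,750.
$78,750 is within the $850,000 maximum.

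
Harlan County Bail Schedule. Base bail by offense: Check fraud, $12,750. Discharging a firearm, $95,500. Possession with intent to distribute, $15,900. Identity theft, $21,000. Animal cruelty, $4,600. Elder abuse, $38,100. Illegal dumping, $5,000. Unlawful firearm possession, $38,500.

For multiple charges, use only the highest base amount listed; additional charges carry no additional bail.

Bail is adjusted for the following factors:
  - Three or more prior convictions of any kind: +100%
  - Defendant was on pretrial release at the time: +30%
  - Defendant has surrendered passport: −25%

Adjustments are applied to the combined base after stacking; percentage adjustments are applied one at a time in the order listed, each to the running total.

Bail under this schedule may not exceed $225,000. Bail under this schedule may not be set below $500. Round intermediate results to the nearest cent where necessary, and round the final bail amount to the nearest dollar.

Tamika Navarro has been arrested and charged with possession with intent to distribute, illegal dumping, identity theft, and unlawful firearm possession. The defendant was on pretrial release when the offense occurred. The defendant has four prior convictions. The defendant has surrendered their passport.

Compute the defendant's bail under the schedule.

$75,075

Base amounts from the schedule: possession with intent to distribute $15,900; illegal dumping $5,000; identity theft $21,000; unlawful firearm possession $38,500.
Stacking rule: use the highest base only. Highest is unlawful firearm possession at $38,500. Combined base = $38,500.
Three or more prior convictions of any kind (+100%): $38,500 × 2 = $77,000.
Defendant was on pretrial release at the time (+30%): $77,000 × 1.3 = $100,100.
Defendant has surrendered passport (−25%): $100,100 × 0.75 = $75,075.
$75,075 is within the $225,000 maximum.
$75,075 is at or above the $500 minimum.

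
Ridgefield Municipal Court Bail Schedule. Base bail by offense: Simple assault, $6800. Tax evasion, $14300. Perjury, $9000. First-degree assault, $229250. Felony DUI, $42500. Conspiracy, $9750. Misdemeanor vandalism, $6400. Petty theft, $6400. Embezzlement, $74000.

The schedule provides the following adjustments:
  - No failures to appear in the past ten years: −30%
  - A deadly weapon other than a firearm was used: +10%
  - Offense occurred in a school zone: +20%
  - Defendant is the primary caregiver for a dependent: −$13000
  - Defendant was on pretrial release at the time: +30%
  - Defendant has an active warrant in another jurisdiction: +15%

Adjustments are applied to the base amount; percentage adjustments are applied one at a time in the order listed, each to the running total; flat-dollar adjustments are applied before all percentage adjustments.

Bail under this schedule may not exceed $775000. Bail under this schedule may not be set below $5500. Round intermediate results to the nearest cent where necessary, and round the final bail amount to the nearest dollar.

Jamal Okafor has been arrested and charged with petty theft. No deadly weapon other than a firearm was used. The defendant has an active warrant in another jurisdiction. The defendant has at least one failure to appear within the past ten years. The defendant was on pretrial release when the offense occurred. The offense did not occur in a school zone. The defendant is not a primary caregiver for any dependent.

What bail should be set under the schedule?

Base amounts from the schedule: petty theft $6400.
Single charge. Combined base = $6400.
Defendant was on pretrial release at the time (+30%): $6400 × 1.3 = $8320.
Defendant has an active warrant in another jurisdiction (+15%): $8320 × 1.15 = $9568.
$9568 is within the $775000 maximum.
$9568 is at or above the $5500 minimum.

$9568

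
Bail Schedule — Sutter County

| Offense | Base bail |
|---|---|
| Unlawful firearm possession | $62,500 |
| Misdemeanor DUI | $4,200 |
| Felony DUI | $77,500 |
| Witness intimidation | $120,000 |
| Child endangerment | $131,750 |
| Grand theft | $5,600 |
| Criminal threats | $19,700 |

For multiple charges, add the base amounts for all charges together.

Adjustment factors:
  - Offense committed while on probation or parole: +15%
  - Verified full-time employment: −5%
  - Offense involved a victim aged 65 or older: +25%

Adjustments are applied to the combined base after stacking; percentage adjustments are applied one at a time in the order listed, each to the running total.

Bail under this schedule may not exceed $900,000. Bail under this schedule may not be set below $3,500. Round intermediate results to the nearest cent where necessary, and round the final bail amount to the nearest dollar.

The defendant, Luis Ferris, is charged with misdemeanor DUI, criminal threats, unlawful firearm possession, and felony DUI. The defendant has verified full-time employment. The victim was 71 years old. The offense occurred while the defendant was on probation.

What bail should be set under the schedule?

$223,826

Base amounts from the schedule: misdemeanor DUI $4,200; criminal threats $19,700; unlawful firearm possession $62,500; felony DUI $77,500.
Stacking rule: sum of all bases. $4,200 + $19,700 + $62,500 + $77,500 = $163,900.
Offense committed while on probation or parole (+15%): $163,900 × 1.15 = $188,485.
Verified full-time employment (−5%): $188,485 × 0.95 = $179,060.75.
Offense involved a victim aged 65 or older (+25%): $179,060.75 × 1.25 = $223,825.94.
$223,825.94 is within the $900,000 maximum.
$223,825.94 is at or above the $3,500 minimum.
Rounded to the nearest dollar: $223,826.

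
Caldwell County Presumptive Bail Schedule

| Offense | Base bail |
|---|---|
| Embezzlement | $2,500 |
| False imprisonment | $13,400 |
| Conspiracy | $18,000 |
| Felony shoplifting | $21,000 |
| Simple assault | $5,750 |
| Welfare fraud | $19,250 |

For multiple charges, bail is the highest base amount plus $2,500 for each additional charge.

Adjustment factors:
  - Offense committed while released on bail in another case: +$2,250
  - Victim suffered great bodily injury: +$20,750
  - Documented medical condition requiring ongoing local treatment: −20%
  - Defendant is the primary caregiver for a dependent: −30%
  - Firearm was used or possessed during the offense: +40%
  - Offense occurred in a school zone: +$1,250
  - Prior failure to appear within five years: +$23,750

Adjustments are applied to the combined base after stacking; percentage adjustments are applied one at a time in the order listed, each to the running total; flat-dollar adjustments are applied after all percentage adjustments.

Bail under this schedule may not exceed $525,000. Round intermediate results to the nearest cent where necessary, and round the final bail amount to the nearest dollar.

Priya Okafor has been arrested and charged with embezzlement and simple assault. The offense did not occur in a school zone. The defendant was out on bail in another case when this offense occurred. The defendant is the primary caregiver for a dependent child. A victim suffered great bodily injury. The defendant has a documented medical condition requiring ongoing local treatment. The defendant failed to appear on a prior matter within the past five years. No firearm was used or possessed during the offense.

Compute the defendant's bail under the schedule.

$51,370

Base amounts from the schedule: embezzlement $2,500; simple assault $5,750.
Stacking rule: highest base plus $2,500 per additional charge. Highest is simple assault at $5,750; 1 additional charge → +$2,500. Combined base = $8,250.
Documented medical condition requiring ongoing local treatment (−20%): $8,250 × 0.8 = $6,600.
Defendant is the primary caregiver for a dependent (−30%): $6,600 × 0.7 = $4,620.
Offense committed while released on bail in another case (+$2,250 flat): $4,620 + $2,250 = $6,870.
Victim suffered great bodily injury (+$20,750 flat): $6,870 + $20,750 = $27,620.
Prior failure to appear within five years (+$23,750 flat): $27,620 + $23,750 = $51,370.
$51,370 is within the $525,000 maximum.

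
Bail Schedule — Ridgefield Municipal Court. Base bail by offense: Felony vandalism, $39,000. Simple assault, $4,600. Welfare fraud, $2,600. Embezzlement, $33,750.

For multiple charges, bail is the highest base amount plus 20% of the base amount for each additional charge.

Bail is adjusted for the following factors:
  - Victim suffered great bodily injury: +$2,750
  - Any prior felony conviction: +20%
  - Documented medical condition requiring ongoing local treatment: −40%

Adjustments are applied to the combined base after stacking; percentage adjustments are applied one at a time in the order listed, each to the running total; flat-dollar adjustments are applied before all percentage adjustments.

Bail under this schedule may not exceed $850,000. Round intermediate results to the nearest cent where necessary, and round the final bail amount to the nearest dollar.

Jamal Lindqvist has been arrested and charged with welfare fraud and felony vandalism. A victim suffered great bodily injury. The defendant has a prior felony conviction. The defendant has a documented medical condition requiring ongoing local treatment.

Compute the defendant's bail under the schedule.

Base amounts from the schedule: welfare fraud $2,600; felony vandalism $39,000.
Stacking rule: highest base plus 20% of each additional charge. Highest is felony vandalism at $39,000. Additional: $2,600 × 20% = $520. Combined base = $39,000 + $520 = $39,520.
Victim suffered great bodily injury (+$2,750 flat): $39,520 + $2,750 = $42,270.
Any prior felony conviction (+20%): $42,270 × 1.2 = $50,724.
Documented medical condition requiring ongoing local treatment (−40%): $50,724 × 0.6 = $30,434.40.
$30,434.40 is within the $850,000 maximum.
Rounded to the nearest dollar: $30,434.

$30,434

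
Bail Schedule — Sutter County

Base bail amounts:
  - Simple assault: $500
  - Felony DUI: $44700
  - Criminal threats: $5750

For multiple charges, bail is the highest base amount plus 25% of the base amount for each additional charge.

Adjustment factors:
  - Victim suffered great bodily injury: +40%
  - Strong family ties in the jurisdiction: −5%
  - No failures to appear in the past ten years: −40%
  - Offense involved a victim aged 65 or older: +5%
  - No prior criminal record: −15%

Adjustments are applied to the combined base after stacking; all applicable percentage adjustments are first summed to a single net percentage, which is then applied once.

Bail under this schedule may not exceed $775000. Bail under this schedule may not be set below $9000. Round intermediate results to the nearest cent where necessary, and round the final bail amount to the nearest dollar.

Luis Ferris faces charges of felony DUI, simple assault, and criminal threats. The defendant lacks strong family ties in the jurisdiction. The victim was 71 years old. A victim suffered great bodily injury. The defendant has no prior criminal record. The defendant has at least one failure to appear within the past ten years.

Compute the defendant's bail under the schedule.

Base amounts from the schedule: felony DUI $44700; simple assault $500; criminal threats $5750.
Stacking rule: highest base plus 25% of each additional charge. Highest is felony DUI at $44700. Additional: $500 × 25% = $125; $5750 × 25% = $1437.50. Combined base = $44700 + $1562.50 = $46262.50.
Net percentage adjustment: +40% +5% −15% = +30%. $46262.50 × 1.3 = $60141.25.
$60141.25 is within the $775000 maximum.
$60141.25 is at or above the $9000 minimum.
Rounded to the nearest dollar: $60141.

$60141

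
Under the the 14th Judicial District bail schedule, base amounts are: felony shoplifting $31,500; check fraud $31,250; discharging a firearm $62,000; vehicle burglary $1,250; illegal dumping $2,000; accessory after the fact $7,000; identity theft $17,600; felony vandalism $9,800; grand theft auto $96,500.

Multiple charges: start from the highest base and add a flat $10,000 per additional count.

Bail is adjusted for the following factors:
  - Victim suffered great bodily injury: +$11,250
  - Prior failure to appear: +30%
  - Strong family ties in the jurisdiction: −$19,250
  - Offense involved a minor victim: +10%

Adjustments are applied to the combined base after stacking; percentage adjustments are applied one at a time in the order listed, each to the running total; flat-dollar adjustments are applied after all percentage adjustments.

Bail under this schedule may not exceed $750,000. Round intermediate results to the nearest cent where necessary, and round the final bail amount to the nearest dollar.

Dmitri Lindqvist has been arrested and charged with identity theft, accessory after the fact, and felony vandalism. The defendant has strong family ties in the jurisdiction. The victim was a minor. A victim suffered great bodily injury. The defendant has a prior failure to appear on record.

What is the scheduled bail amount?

$45,768

Base amounts from the schedule: identity theft $17,600; accessory after the fact $7,000; felony vandalism $9,800.
Stacking rule: highest base plus $10,000 per additional charge. Highest is identity theft at $17,600; 2 additional charges → +$20,000. Combined base = $37,600.
Prior failure to appear (+30%): $37,600 × 1.3 = $48,880.
Offense involved a minor victim (+10%): $48,880 × 1.1 = $53,768.
Victim suffered great bodily injury (+$11,250 flat): $53,768 + $11,250 = $65,018.
Strong family ties in the jurisdiction (−$19,250 flat): $65,018 − $19,250 = $45,768.
$45,768 is within the $750,000 maximum.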